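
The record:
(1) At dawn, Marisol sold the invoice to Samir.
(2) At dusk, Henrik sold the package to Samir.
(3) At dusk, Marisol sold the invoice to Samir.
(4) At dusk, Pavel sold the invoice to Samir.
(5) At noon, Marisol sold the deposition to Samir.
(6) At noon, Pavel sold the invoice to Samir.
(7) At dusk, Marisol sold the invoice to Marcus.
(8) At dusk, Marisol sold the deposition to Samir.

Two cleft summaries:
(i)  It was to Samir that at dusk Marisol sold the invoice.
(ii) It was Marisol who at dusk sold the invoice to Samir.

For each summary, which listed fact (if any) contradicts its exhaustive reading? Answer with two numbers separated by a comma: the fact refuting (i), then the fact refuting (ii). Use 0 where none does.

7, 4

Summary (i) focuses "Samir" (the recipient); background agent = Marisol, thing = the invoice, setting = at dusk. Fact (7) matches that background with recipient = Marcus — refutes (i).
Summary (ii) focuses "Marisol" (the agent); background thing = the invoice, recipient = Samir, setting = at dusk. Fact (4) matches that background with agent = Pavel — refutes (ii).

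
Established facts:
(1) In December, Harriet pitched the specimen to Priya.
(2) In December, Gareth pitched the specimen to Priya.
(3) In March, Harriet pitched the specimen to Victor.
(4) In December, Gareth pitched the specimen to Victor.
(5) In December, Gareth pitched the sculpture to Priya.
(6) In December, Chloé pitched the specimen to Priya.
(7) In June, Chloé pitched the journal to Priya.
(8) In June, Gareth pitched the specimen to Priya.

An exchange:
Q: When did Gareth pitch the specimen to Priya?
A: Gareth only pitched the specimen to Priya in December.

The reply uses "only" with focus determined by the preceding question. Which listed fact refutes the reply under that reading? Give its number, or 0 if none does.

8

Answering "When did ...?" puts focus on the setting — here, "in December".
"Only" then excludes alternative settings while the background — same agent, thing, recipient (Gareth / the specimen / Priya) — is held fixed.
Fact (8) keeps same agent, thing, recipient (Gareth / the specimen / Priya) but has setting = in June; that refutes the reply.
(Fact (5) would refute a reading with focus on the thing — but that is not what the question asks.)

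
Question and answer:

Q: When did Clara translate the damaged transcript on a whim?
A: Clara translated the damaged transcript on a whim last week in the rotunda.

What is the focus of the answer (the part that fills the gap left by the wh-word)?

last week

The wh-word "when" asks about the time.
In the answer, "Clara", "the damaged transcript" and "on a whim" are given — repeated from the question.
"in the rotunda" is also new, but it specifies the location, which is not what the question asks about — so it is not the focus.
The constituent filling the time gap is "last week"; that is the focus.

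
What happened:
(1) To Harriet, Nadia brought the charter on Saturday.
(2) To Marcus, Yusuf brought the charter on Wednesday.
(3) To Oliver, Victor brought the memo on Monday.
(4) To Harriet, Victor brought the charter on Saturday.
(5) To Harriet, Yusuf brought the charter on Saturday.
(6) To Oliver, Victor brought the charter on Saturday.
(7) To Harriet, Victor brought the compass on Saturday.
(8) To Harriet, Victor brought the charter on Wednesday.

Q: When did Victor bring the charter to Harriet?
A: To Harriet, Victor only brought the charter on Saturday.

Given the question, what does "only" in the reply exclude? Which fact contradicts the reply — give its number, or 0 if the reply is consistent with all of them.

8

The question "When did ...?" targets the setting, so in the reply the focus falls on "on Saturday".
So "only" ranges over settings; the rest (same agent, thing, recipient (Victor / the charter / Harriet)) is presupposed.
Fact (8) keeps same agent, thing, recipient (Victor / the charter / Harriet) but has setting = on Wednesday; that refutes the reply.
(Fact (7) would refute a reading with focus on the thing — but that is not what the question asks.)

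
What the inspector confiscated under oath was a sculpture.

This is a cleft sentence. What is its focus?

In a pseudo-cleft "What ... was X", the post-copular constituent X is the focus.
Here the focus is "a sculpture". The backgrounded (presupposed) material includes "the inspector" and "under oath".

a sculpture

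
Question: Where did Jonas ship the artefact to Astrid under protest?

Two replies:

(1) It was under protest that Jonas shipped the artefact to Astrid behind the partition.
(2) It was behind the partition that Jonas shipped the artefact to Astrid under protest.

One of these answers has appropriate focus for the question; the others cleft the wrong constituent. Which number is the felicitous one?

2

The question word "where" targets the location.
Option (1) clefts "under protest" — the manner, not what was asked.
Option (2) clefts "behind the partition" — that matches what the question asks about.
So the congruent reply is (2).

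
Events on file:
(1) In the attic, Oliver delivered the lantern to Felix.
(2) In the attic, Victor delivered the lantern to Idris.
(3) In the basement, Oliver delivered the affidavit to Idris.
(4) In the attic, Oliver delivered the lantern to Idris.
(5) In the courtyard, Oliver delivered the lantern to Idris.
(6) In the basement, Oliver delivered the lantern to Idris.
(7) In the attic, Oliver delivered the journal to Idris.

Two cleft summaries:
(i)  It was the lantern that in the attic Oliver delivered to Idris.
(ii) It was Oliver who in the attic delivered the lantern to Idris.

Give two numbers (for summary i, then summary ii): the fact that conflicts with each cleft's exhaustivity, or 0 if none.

Summary (i) focuses "the lantern" (the thing); background same agent, recipient, setting (Oliver / Idris / in the attic). Fact (7) matches that background with thing = the journal — refutes (i).
Summary (ii) focuses "Oliver" (the agent); background same thing, recipient, setting (the lantern / Idris / in the attic). Fact (2) matches that background with agent = Victor — refutes (ii).

7, 2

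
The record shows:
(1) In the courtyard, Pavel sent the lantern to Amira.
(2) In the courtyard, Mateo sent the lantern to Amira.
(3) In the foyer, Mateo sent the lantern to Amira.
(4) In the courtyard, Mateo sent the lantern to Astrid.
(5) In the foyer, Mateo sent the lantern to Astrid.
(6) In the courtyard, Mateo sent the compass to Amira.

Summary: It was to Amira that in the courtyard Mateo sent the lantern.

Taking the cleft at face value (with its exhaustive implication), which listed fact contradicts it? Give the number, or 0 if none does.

Focus of the cleft: "Amira" (the recipient). Presupposed background: Mateo as agent and the lantern as thing and in the courtyard as setting.
Exhaustivity: Amira is the only recipient satisfying that background.
But fact (4) also has Mateo as agent and the lantern as thing and in the courtyard as setting, with recipient = Astrid — so the exhaustive reading fails.

4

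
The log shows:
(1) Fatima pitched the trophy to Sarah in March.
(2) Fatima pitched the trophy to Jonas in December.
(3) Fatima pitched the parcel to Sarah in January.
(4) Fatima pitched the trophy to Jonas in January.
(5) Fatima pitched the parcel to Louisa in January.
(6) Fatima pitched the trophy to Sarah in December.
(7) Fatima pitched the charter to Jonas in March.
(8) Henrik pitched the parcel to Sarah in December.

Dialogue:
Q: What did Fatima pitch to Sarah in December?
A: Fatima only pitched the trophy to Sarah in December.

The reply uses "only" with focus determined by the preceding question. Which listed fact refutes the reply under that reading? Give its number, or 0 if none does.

0

Answering "What did ...?" puts focus on the thing — here, "the trophy".
"Only" then excludes alternative things while the background — Fatima as agent and Sarah as recipient and in December as setting — is held fixed.
No fact keeps Fatima as agent and Sarah as recipient and in December as setting while changing the thing; every other fact differs on something backgrounded. The reply stands.
(Fact (2) would refute a reading with focus on the recipient — but that is not what the question asks.)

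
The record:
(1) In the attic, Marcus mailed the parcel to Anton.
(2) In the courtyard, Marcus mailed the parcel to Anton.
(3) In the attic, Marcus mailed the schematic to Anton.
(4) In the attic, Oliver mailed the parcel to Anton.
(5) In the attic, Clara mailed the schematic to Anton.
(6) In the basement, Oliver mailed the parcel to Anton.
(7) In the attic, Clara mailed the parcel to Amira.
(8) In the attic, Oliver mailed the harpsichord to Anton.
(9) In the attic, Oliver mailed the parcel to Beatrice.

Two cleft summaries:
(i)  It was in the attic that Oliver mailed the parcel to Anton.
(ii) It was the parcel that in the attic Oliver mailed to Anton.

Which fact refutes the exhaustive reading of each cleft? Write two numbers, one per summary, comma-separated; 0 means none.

6, 8

(i): focus "in the attic". Looking for Oliver as agent and the parcel as thing and Anton as recipient with some other setting — fact (6) has in the basement there. Refuted.
(ii): focus "the parcel". Looking for Oliver as agent and Anton as recipient and in the attic as setting with some other thing — fact (8) has the harpsichord there. Refuted.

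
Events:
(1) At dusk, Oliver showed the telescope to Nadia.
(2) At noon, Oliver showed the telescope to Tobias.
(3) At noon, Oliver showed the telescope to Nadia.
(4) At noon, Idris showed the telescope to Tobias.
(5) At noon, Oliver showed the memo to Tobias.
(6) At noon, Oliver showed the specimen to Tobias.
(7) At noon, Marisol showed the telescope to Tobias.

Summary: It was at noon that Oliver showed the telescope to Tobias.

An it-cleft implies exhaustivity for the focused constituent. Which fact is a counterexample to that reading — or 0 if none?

Focus of the cleft: "at noon" (the setting). Presupposed background: Oliver as agent and the telescope as thing and Tobias as recipient.
The exhaustive reading says no other setting fits that background.
Every other fact differs from the presupposition on some backgrounded slot, so none challenges the exhaustivity.

0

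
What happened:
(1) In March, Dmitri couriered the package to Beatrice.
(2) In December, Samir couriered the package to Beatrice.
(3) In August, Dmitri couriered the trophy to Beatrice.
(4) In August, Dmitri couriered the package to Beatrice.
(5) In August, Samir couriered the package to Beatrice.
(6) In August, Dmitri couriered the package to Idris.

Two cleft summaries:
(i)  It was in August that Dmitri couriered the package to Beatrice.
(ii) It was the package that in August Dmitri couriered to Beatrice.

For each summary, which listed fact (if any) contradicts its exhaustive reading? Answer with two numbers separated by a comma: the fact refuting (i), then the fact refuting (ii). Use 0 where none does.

1, 3

(i): focus "in August". Looking for agent = Dmitri, thing = the package, recipient = Beatrice with some other setting — fact (1) has in March there. Refuted.
(ii): focus "the package". Looking for agent = Dmitri, recipient = Beatrice, setting = in August with some other thing — fact (3) has the trophy there. Refuted.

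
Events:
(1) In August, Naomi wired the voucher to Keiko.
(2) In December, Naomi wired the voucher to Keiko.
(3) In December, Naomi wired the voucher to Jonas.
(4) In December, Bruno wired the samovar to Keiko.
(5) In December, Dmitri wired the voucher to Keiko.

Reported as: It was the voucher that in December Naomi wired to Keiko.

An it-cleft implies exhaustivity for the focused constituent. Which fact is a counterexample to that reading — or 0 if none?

The cleft puts "the voucher" in focus and presupposes the open proposition with same agent, recipient, setting (Naomi / Keiko / in December).
Exhaustivity: the voucher is the only thing satisfying that background.
No listed fact matches the background with a different thing. Exhaustivity holds.

0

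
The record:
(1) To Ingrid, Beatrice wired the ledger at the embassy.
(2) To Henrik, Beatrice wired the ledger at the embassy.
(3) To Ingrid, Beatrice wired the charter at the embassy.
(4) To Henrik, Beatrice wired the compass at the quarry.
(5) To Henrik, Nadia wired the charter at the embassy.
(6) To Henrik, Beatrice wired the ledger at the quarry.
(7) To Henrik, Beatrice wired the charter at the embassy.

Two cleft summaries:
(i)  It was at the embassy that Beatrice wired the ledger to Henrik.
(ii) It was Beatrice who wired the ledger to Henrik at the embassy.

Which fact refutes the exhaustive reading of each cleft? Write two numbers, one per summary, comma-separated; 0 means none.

6, 0

Summary (i) focuses "at the embassy" (the setting); background Beatrice as agent and the ledger as thing and Henrik as recipient. Fact (6) matches that background with setting = at the quarry — refutes (i).
Summary (ii) focuses "Beatrice" (the agent); background the ledger as thing and Henrik as recipient and at the embassy as setting. No fact matches that background with a different agent, so 0.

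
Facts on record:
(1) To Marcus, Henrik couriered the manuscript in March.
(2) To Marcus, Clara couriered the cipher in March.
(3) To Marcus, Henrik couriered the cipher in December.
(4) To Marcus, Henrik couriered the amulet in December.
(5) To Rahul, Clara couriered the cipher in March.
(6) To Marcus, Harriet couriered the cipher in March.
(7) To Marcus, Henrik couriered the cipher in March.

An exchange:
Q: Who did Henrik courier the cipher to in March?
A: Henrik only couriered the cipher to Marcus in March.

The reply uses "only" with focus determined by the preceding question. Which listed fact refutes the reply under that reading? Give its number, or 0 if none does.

The question "Who did ... to ...?" targets the recipient, so in the reply the focus falls on "Marcus".
So "only" ranges over recipients; the rest (agent = Henrik, thing = the cipher, setting = in March) is presupposed.
No fact keeps agent = Henrik, thing = the cipher, setting = in March while changing the recipient; every other fact differs on something backgrounded. The reply stands.
(Fact (1) would refute a reading with focus on the thing — but that is not what the question asks.)

0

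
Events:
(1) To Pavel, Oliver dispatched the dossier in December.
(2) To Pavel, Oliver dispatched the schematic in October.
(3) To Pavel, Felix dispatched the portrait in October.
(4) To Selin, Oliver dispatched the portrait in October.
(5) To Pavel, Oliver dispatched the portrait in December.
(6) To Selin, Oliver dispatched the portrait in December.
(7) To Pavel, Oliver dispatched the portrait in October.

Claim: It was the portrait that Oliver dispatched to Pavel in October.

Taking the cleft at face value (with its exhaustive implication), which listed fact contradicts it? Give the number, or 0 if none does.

Focus of the cleft: "the portrait" (the thing). Presupposed background: same agent, recipient, setting (Oliver / Pavel / in October).
The exhaustive reading says no other thing fits that background.
But fact (2) also has same agent, recipient, setting (Oliver / Pavel / in October), with thing = the schematic — so the exhaustive reading fails.

2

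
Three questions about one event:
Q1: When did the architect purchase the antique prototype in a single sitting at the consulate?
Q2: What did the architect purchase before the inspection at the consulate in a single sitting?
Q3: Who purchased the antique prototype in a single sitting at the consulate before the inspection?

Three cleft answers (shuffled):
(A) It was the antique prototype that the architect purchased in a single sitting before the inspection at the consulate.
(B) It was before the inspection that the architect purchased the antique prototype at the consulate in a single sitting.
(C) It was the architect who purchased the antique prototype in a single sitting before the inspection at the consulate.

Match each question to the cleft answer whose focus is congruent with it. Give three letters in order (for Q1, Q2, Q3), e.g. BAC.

BAC

Q1 asks about the time; cleft (B) focuses "before the inspection", which is the time — so Q1 → B.
Q2 asks about the direct object; cleft (A) focuses "the antique prototype", which is the direct object — so Q2 → A.
Q3 asks about the subject (agent); cleft (C) focuses "the architect", which is the subject (agent) — so Q3 → C.
Mapping: Q1→B, Q2→A, Q3→C.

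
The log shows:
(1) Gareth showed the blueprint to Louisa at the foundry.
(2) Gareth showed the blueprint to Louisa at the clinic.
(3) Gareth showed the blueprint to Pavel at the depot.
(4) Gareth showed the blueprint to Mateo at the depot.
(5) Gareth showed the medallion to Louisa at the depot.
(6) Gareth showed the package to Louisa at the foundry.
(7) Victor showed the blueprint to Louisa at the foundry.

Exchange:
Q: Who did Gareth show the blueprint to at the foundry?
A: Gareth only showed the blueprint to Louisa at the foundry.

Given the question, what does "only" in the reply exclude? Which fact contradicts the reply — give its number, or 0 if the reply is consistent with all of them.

Answering "Who did ... to ...?" puts focus on the recipient — here, "Louisa".
"Only" then excludes alternative recipients while the background — agent = Gareth, thing = the blueprint, setting = at the foundry — is held fixed.
No listed fact shares that background with another recipient. Nothing contradicts the reply.
(Fact (6) would refute a reading with focus on the thing — but that is not what the question asks.)

0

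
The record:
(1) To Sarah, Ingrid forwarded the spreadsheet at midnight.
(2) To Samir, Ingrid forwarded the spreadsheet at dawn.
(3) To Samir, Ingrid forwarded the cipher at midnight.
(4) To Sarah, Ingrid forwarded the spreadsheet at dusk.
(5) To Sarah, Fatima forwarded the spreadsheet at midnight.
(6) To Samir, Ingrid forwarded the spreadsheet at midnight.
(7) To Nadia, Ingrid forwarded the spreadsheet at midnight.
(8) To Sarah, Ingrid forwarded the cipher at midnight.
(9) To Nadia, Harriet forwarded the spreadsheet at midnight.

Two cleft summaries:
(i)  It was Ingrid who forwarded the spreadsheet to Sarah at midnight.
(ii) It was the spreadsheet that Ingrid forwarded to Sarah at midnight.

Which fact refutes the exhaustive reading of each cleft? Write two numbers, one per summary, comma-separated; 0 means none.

5, 8

(i): focus "Ingrid". Looking for the spreadsheet as thing and Sarah as recipient and at midnight as setting with some other agent — fact (5) has Fatima there. Refuted.
(ii): focus "the spreadsheet". Looking for Ingrid as agent and Sarah as recipient and at midnight as setting with some other thing — fact (8) has the cipher there. Refuted.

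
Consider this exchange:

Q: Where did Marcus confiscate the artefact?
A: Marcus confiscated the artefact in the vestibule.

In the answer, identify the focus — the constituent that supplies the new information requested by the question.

The wh-word "where" asks about the location.
In the answer, "Marcus" and "the artefact" are given — repeated from the question.
The constituent filling the location gap is "in the vestibule"; that is the focus and would carry nuclear stress.

in the vestibule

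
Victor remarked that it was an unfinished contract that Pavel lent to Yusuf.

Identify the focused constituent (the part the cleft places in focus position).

an unfinished contract

In an it-cleft "It was X that/who ...", the clefted constituent X is the focus; the that/who-clause expresses the presupposed open proposition.
Here the focus is "an unfinished contract". The backgrounded (presupposed) material includes "Pavel" and "to Yusuf".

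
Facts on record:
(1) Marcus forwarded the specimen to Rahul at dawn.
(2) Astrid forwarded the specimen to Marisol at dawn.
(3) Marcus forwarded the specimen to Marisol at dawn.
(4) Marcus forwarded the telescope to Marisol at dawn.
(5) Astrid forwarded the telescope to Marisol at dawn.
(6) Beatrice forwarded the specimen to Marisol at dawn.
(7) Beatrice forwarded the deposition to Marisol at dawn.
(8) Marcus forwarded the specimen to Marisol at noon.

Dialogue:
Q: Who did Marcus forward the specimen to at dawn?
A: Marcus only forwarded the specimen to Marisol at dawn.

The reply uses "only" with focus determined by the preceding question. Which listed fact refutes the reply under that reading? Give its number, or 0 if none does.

1

The question "Who did ... to ...?" targets the recipient, so in the reply the focus falls on "Marisol".
"Only" then excludes alternative recipients while the background — agent = Marcus, thing = the specimen, setting = at dawn — is held fixed.
Fact (1) keeps agent = Marcus, thing = the specimen, setting = at dawn but has recipient = Rahul; that refutes the reply.
(Fact (8) would refute a reading with focus on the setting — but that is not what the question asks.)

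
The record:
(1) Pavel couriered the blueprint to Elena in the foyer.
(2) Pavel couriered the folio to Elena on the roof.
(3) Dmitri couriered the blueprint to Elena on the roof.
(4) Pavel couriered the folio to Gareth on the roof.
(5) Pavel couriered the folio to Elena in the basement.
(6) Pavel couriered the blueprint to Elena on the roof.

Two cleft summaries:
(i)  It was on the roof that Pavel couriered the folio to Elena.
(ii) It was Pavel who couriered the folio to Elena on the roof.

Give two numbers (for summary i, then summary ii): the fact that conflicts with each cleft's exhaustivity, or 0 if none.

(i): focus "on the roof". Looking for same agent, thing, recipient (Pavel / the folio / Elena) with some other setting — fact (5) has in the basement there. Refuted.
(ii): focus "Pavel". No fact shares same thing, recipient, setting (the folio / Elena / on the roof) with a different agent. 0.

5, 0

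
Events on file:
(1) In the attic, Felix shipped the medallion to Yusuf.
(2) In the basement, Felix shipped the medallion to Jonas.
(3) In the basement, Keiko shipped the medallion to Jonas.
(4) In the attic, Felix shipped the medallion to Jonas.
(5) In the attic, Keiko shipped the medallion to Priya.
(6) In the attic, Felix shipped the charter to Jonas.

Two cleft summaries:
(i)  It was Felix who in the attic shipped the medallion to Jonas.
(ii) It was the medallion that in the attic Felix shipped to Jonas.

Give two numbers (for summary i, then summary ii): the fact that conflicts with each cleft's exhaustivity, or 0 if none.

(i): focus "Felix". No fact shares same thing, recipient, setting (the medallion / Jonas / in the attic) with a different agent. 0.
(ii): focus "the medallion". Looking for same agent, recipient, setting (Felix / Jonas / in the attic) with some other thing — fact (6) has the charter there. Refuted.

0, 6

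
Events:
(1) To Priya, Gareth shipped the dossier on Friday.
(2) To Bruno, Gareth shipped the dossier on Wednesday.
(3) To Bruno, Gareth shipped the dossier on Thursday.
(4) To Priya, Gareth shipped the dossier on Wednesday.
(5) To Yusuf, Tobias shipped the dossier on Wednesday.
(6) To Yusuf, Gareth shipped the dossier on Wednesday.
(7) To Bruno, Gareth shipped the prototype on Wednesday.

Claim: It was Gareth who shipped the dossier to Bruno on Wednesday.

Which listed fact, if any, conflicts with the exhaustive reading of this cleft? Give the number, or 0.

0

Focus of the cleft: "Gareth" (the agent). Presupposed background: thing = the dossier, recipient = Bruno, setting = on Wednesday.
Exhaustivity: Gareth is the only agent satisfying that background.
Every other fact differs from the presupposition on some backgrounded slot, so none challenges the exhaustivity.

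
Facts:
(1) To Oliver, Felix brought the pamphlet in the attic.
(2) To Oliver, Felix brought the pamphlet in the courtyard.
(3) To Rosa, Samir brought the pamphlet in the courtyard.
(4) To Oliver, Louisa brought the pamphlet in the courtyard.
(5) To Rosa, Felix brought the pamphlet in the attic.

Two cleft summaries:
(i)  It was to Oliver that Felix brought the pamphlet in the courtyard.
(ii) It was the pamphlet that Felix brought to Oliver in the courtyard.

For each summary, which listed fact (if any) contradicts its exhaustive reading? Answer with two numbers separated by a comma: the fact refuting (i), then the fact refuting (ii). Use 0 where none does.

Summary (i) focuses "Oliver" (the recipient); background Felix as agent and the pamphlet as thing and in the courtyard as setting. No fact matches that background with a different recipient, so 0.
Summary (ii) focuses "the pamphlet" (the thing); background Felix as agent and Oliver as recipient and in the courtyard as setting. No fact matches that background with a different thing, so 0.

0, 0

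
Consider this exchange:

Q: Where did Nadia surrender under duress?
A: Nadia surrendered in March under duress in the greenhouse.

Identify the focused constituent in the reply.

in the greenhouse

The wh-word "where" asks about the location.
In the answer, "Nadia" and "under duress" are given — repeated from the question.
"in March" is also new, but it specifies the time, which is not what the question asks about — so it is not the focus.
The constituent filling the location gap is "in the greenhouse"; that is the focus.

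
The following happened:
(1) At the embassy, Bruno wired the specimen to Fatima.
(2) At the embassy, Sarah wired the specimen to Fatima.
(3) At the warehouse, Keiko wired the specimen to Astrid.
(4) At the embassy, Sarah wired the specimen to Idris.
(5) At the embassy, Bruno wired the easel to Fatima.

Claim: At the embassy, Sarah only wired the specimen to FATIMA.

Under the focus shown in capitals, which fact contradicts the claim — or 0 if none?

4

The capitals mark "Fatima" as focus. So "only" rules out other recipients, with the rest (agent = Sarah, thing = the specimen, setting = at the embassy) as background.
Fact (4) shares the background but differs in recipient (Idris) — a counterexample.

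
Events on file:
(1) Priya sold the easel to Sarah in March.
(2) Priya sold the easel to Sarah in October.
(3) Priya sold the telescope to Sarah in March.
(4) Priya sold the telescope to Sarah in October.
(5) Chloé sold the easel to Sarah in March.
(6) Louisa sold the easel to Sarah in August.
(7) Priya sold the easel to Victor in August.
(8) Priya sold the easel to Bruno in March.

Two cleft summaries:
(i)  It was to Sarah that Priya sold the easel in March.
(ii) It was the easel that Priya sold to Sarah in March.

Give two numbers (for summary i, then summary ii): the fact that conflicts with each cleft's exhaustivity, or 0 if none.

8, 3

Summary (i) focuses "Sarah" (the recipient); background Priya as agent and the easel as thing and in March as setting. Fact (8) matches that background with recipient = Bruno — refutes (i).
Summary (ii) focuses "the easel" (the thing); background Priya as agent and Sarah as recipient and in March as setting. Fact (3) matches that background with thing = the telescope — refutes (ii).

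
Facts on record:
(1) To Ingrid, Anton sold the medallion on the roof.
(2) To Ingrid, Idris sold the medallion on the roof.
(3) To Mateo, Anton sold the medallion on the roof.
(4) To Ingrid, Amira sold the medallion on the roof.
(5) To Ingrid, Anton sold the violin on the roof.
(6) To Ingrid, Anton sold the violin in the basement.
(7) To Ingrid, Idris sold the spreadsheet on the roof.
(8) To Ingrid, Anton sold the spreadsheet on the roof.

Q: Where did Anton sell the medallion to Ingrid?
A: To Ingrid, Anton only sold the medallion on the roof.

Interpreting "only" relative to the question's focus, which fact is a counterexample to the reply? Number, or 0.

Answering "Where did ...?" puts focus on the setting — here, "on the roof".
So "only" ranges over settings; the rest (Anton as agent and the medallion as thing and Ingrid as recipient) is presupposed.
No fact keeps Anton as agent and the medallion as thing and Ingrid as recipient while changing the setting; every other fact differs on something backgrounded. The reply stands.
(Fact (3) would refute a reading with focus on the recipient — but that is not what the question asks.)

0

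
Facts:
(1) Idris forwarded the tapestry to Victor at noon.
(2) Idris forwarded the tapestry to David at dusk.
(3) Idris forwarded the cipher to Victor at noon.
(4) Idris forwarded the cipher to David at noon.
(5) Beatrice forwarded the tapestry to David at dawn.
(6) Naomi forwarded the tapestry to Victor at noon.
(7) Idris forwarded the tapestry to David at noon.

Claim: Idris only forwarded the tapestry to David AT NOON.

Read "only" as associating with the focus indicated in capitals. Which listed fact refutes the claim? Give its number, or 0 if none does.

2

The capitals mark "at noon" as focus. So "only" rules out other settings, with the rest (Idris as agent and the tapestry as thing and David as recipient) as background.
Fact (2) matches on Idris as agent and the tapestry as thing and David as recipient, but has setting = at dusk instead. That refutes the claim.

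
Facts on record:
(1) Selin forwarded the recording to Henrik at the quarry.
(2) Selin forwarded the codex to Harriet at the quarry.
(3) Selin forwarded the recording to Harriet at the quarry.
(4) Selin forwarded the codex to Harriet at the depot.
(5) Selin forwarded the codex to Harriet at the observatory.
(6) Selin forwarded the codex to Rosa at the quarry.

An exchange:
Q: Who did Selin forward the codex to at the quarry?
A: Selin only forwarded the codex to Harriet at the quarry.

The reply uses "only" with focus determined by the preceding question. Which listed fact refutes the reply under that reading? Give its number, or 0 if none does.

6

Answering "Who did ... to ...?" puts focus on the recipient — here, "Harriet".
So "only" ranges over recipients; the rest (Selin as agent and the codex as thing and at the quarry as setting) is presupposed.
Fact (6) keeps Selin as agent and the codex as thing and at the quarry as setting but has recipient = Rosa; that refutes the reply.
(Fact (4) would refute a reading with focus on the setting — but that is not what the question asks.)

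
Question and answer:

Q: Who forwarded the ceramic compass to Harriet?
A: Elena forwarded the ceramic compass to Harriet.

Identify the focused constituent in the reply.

Elena

The wh-word "who" asks about the subject (agent).
In the answer, "the ceramic compass" and "to Harriet" are given — repeated from the question.
The constituent filling the subject (agent) gap is "Elena"; that is the focus and would carry nuclear stress.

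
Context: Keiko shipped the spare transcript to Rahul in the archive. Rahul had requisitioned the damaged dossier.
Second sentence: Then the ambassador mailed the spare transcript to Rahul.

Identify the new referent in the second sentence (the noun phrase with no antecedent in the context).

"the spare transcript" and "Rahul" in the second sentence are given — already mentioned in the context.
"the ambassador" has no antecedent in the context; it is discourse-new.

the ambassador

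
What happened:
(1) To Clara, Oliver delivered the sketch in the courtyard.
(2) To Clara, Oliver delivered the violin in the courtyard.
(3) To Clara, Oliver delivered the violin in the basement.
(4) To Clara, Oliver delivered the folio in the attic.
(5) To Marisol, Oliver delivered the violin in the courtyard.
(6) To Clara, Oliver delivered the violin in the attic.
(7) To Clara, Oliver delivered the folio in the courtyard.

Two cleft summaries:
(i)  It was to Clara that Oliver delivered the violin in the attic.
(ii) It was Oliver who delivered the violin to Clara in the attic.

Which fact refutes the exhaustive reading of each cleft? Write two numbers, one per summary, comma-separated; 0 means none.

(i): focus "Clara". No fact shares Oliver as agent and the violin as thing and in the attic as setting with a different recipient. 0.
(ii): focus "Oliver". No fact shares the violin as thing and Clara as recipient and in the attic as setting with a different agent. 0.

0, 0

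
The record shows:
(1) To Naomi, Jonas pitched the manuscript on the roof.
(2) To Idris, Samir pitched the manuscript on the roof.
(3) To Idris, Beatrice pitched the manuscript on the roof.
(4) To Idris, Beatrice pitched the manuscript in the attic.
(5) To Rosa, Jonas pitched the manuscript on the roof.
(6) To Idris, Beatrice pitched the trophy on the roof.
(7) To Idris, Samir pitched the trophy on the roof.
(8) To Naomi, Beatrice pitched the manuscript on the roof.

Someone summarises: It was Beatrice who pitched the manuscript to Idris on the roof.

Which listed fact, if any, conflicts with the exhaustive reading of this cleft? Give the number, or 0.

2

Focus of the cleft: "Beatrice" (the agent). Presupposed background: thing = the manuscript, recipient = Idris, setting = on the roof.
Exhaustivity: Beatrice is the only agent satisfying that background.
Fact (2) shares the background but with agent = Samir; exhaustivity is violated.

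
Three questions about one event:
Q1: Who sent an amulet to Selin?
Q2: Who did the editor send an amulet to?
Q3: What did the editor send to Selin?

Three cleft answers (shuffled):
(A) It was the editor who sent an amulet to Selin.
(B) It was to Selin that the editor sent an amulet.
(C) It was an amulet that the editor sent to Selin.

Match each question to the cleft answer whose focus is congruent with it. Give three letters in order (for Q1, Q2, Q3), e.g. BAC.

ABC

Q1 asks about the subject (agent); cleft (A) focuses "the editor", which is the subject (agent) — so Q1 → A.
Q2 asks about the recipient; cleft (B) focuses "to Selin", which is the recipient — so Q2 → B.
Q3 asks about the direct object; cleft (C) focuses "an amulet", which is the direct object — so Q3 → C.
Mapping: Q1→A, Q2→B, Q3→C.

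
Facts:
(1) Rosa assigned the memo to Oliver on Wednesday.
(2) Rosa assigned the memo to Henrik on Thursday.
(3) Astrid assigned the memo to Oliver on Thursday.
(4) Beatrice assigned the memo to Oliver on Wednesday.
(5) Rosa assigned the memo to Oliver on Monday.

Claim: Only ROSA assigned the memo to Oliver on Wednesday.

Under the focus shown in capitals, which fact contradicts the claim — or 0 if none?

Focus (in capitals) is "Rosa" — the agent. "Only" excludes alternative agents while holding fixed thing = the memo, recipient = Oliver, setting = on Wednesday.
Fact (4) matches on thing = the memo, recipient = Oliver, setting = on Wednesday, but has agent = Beatrice instead. That refutes the claim.

4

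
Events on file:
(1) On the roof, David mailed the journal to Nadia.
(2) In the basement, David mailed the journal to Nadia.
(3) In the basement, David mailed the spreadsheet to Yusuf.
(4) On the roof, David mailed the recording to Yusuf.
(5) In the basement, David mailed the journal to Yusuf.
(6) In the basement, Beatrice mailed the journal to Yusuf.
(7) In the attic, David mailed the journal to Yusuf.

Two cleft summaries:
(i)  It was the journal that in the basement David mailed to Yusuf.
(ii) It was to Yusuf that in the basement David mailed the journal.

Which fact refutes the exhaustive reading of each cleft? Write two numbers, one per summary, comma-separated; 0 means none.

3, 2

Summary (i) focuses "the journal" (the thing); background same agent, recipient, setting (David / Yusuf / in the basement). Fact (3) matches that background with thing = the spreadsheet — refutes (i).
Summary (ii) focuses "Yusuf" (the recipient); background same agent, thing, setting (David / the journal / in the basement). Fact (2) matches that background with recipient = Nadia — refutes (ii).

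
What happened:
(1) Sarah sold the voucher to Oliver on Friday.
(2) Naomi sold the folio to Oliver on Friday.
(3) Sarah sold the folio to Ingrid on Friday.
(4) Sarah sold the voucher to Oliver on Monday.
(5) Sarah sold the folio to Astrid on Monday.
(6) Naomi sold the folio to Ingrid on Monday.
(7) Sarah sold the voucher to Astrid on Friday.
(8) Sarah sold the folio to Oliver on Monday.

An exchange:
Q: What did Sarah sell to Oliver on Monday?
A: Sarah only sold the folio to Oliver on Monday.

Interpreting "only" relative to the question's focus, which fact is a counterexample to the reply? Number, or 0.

The question "What did ...?" targets the thing, so in the reply the focus falls on "the folio".
So "only" ranges over things; the rest (Sarah as agent and Oliver as recipient and on Monday as setting) is presupposed.
Fact (4) shares the background with a different thing (the voucher) — counterexample.
(Fact (5) would refute a reading with focus on the recipient — but that is not what the question asks.)

4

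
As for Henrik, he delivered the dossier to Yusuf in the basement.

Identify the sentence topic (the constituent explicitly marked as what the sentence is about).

Henrik

The construction explicitly marks "Henrik" as what the sentence is about — the topic.
The remainder of the clause is the comment (what is said about the topic).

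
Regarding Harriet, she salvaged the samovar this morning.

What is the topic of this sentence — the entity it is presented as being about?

The construction explicitly marks "Harriet" as what the sentence is about — the topic.
The remainder of the clause is the comment (what is said about the topic).

Harriet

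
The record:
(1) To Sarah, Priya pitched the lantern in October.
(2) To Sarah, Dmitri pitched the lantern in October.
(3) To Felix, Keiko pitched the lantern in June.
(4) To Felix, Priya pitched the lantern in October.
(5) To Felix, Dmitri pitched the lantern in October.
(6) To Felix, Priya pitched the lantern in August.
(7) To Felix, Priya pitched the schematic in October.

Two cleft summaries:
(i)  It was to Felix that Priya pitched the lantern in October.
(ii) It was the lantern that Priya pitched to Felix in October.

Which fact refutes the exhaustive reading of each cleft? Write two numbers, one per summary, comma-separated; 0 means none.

1, 7

(i): focus "Felix". Looking for same agent, thing, setting (Priya / the lantern / in October) with some other recipient — fact (1) has Sarah there. Refuted.
(ii): focus "the lantern". Looking for same agent, recipient, setting (Priya / Felix / in October) with some other thing — fact (7) has the schematic there. Refuted.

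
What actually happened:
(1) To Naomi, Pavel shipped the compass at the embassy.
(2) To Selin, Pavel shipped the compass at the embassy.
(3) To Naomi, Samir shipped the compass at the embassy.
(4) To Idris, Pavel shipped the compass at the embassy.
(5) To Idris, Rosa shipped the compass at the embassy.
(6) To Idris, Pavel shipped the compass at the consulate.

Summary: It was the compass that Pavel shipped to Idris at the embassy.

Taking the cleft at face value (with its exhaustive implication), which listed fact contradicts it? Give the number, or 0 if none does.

0

Focus of the cleft: "the compass" (the thing). Presupposed background: same agent, recipient, setting (Pavel / Idris / at the embassy).
The exhaustive reading says no other thing fits that background.
No listed fact matches the background with a different thing. Exhaustivity holds.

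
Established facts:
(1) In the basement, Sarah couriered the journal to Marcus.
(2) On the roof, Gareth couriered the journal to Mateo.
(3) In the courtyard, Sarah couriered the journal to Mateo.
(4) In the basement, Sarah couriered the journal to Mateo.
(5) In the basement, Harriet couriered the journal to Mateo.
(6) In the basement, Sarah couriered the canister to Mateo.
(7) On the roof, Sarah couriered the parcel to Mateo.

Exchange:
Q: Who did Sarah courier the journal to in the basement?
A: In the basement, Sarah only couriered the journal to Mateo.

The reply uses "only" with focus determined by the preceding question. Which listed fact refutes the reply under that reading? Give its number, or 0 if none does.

The question "Who did ... to ...?" targets the recipient, so in the reply the focus falls on "Mateo".
So "only" ranges over recipients; the rest (agent = Sarah, thing = the journal, setting = in the basement) is presupposed.
Fact (1) shares the background with a different recipient (Marcus) — counterexample.
(Fact (6) would refute a reading with focus on the thing — but that is not what the question asks.)

1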